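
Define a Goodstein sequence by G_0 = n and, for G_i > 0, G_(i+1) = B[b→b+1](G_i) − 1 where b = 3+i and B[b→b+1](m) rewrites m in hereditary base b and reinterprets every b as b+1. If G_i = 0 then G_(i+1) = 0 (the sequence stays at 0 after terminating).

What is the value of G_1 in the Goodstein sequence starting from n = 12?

G_0=12  [base 3] 3^2 + 3  →[3↦4]→  4^2 + 4 = 20  −1 ⇒ G_1=19
G_1=19  [base 4] 4^2 + 3  →[4↦5]→  5^2 + 3 = 28  −1 ⇒ G_2=27

19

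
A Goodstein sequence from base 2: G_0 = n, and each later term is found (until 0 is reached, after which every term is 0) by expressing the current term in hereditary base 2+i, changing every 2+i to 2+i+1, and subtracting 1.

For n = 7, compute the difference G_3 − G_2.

2868

G_0=7  [base 2] 2^2 + 2 + 1  →[2↦3]→  3^3 + 3 + 1 = 31  −1 ⇒ G_1=30
G_1=30  [base 3] 3^3 + 3  →[3↦4]→  4^4 + 4 = 260  −1 ⇒ G_2=259
G_2=259  [base 4] 4^4 + 3  →[4↦5]→  5^5 + 3 = 3128  −1 ⇒ G_3=3127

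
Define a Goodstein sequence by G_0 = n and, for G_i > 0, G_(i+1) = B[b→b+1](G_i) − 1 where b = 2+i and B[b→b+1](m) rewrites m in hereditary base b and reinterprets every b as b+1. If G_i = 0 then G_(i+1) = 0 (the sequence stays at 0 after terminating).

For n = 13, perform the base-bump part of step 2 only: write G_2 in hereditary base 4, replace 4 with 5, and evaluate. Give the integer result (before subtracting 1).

step 0: 13 = 2^(2 + 1) + 2^2 + 1; sub 3 for 2: 3^(3 + 1) + 3^3 + 1; = 109; G_1 = 109−1 = 108
step 1: 108 = 3^(3 + 1) + 3^3; sub 4 for 3: 4^(4 + 1) + 4^4; = 1280; G_2 = 1280−1 = 1279
step 2: 1279 = 4^(4 + 1) + 3·4^3 + 3·4^2 + 3·4 + 3; sub 5 for 4: 5^(5 + 1) + 3·5^3 + 3·5^2 + 3·5 + 3; = 16093; G_3 = 16093−1 = 16092

16093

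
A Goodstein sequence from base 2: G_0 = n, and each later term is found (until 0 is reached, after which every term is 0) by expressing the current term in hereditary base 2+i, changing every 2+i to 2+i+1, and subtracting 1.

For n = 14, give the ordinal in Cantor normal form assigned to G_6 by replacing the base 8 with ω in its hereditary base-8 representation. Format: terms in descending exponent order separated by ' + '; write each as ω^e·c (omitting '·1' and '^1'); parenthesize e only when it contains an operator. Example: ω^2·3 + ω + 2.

(0) 14|_2 = 2^(2 + 1) + 2^2 + 2 ↦ 3^(3 + 1) + 3^3 + 3|_3 = 111 ⇒ 110
(1) 110|_3 = 3^(3 + 1) + 3^3 + 2 ↦ 4^(4 + 1) + 4^4 + 2|_4 = 1282 ⇒ 1281
(2) 1281|_4 = 4^(4 + 1) + 4^4 + 1 ↦ 5^(5 + 1) + 5^5 + 1|_5 = 18751 ⇒ 18750
(3) 18750|_5 = 5^(5 + 1) + 5^5 ↦ 6^(6 + 1) + 6^6|_6 = 326592 ⇒ 326591
(4) 326591|_6 = 6^(6 + 1) + 5·6^5 + 5·6^4 + 5·6^3 + 5·6^2 + 5·6 + 5 ↦ 7^(7 + 1) + 5·7^5 + 5·7^4 + 5·7^3 + 5·7^2 + 5·7 + 5|_7 = 5862841 ⇒ 5862840
(5) 5862840|_7 = 7^(7 + 1) + 5·7^5 + 5·7^4 + 5·7^3 + 5·7^2 + 5·7 + 4 ↦ 8^(8 + 1) + 5·8^5 + 5·8^4 + 5·8^3 + 5·8^2 + 5·8 + 4|_8 = 134404972 ⇒ 134404971
(6) 134404971|_8 = 8^(8 + 1) + 5·8^5 + 5·8^4 + 5·8^3 + 5·8^2 + 5·8 + 3 ↦ 9^(9 + 1) + 5·9^5 + 5·9^4 + 5·9^3 + 5·9^2 + 5·9 + 3|_9 = 3487116549 ⇒ 3487116548

ω^(ω + 1) + ω^5·5 + ω^4·5 + ω^3·5 + ω^2·5 + ω·5 + 3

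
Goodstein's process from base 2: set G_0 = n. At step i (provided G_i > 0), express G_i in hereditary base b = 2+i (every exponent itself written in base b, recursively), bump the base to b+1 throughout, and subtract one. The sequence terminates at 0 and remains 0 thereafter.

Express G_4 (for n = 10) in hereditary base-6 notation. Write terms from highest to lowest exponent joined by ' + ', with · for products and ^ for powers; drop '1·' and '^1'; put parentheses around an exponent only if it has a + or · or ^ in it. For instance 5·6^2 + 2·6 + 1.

5·6^6 + 5·6^5 + 5·6^4 + 5·6^3 + 5·6^2 + 5·6 + 5

G_0 = 10. HB_2(10) = 2^(2 + 1) + 2. Bump = 84. G_1 = 83.
G_1 = 83. HB_3(83) = 3^(3 + 1) + 2. Bump = 1026. G_2 = 1025.
G_2 = 1025. HB_4(1025) = 4^(4 + 1) + 1. Bump = 15626. G_3 = 15625.
G_3 = 15625. HB_5(15625) = 5^(5 + 1). Bump = 279936. G_4 = 279935.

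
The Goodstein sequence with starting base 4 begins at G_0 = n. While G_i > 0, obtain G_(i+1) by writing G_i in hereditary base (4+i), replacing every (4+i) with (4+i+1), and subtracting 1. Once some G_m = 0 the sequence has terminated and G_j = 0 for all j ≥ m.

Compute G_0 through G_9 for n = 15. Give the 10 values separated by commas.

step 0: 15 = 3·4 + 3; sub 5 for 4: 3·5 + 3; = 18; G_1 = 18−1 = 17
step 1: 17 = 3·5 + 2; sub 6 for 5: 3·6 + 2; = 20; G_2 = 20−1 = 19
step 2: 19 = 3·6 + 1; sub 7 for 6: 3·7 + 1; = 22; G_3 = 22−1 = 21
step 3: 21 = 3·7; sub 8 for 7: 3·8; = 24; G_4 = 24−1 = 23
step 4: 23 = 2·8 + 7; sub 9 for 8: 2·9 + 7; = 25; G_5 = 25−1 = 24
step 5: 24 = 2·9 + 6; sub 10 for 9: 2·10 + 6; = 26; G_6 = 26−1 = 25
step 6: 25 = 2·10 + 5; sub 11 for 10: 2·11 + 5; = 27; G_7 = 27−1 = 26
step 7: 26 = 2·11 + 4; sub 12 for 11: 2·12 + 4; = 28; G_8 = 28−1 = 27
step 8: 27 = 2·12 + 3; sub 13 for 12: 2·13 + 3; = 29; G_9 = 29−1 = 28

15, 17, 19, 21, 23, 24, 25, 26, 27, 28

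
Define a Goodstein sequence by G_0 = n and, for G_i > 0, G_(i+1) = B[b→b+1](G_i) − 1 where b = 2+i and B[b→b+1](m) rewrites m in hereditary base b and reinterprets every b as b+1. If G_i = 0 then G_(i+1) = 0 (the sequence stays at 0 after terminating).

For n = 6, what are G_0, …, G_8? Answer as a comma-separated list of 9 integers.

i=0: 6 = 2^2 + 2 (b=2); 2→3: 3^3 + 3 = 30; 30−1 = 29
i=1: 29 = 3^3 + 2 (b=3); 3→4: 4^4 + 2 = 258; 258−1 = 257
i=2: 257 = 4^4 + 1 (b=4); 4→5: 5^5 + 1 = 3126; 3126−1 = 3125
i=3: 3125 = 5^5 (b=5); 5→6: 6^6 = 46656; 46656−1 = 46655
i=4: 46655 = 5·6^5 + 5·6^4 + 5·6^3 + 5·6^2 + 5·6 + 5 (b=6); 6→7: 5·7^5 + 5·7^4 + 5·7^3 + 5·7^2 + 5·7 + 5 = 98040; 98040−1 = 98039
i=5: 98039 = 5·7^5 + 5·7^4 + 5·7^3 + 5·7^2 + 5·7 + 4 (b=7); 7→8: 5·8^5 + 5·8^4 + 5·8^3 + 5·8^2 + 5·8 + 4 = 187244; 187244−1 = 187243
i=6: 187243 = 5·8^5 + 5·8^4 + 5·8^3 + 5·8^2 + 5·8 + 3 (b=8); 8→9: 5·9^5 + 5·9^4 + 5·9^3 + 5·9^2 + 5·9 + 3 = 332148; 332148−1 = 332147
i=7: 332147 = 5·9^5 + 5·9^4 + 5·9^3 + 5·9^2 + 5·9 + 2 (b=9); 9→10: 5·10^5 + 5·10^4 + 5·10^3 + 5·10^2 + 5·10 + 2 = 555552; 555552−1 = 555551

6, 29, 257, 3125, 46655, 98039, 187243, 332147, 555551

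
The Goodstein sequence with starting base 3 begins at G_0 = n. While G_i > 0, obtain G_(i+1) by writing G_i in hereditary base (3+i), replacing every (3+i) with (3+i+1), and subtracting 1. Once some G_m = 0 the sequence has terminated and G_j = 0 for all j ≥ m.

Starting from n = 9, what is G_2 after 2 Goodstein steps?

17

9 —HB3→ 3^2 —bump→ 4^2 = 16 —(−1)→ 15
15 —HB4→ 3·4 + 3 —bump→ 3·5 + 3 = 18 —(−1)→ 17
17 —HB5→ 3·5 + 2 —bump→ 3·6 + 2 = 20 —(−1)→ 19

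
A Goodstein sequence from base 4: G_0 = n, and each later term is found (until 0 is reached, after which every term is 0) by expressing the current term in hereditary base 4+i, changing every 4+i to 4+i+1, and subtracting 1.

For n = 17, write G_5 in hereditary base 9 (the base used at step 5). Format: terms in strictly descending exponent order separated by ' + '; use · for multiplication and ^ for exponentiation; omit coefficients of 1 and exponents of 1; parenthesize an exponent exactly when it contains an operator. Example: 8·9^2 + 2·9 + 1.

5·9 + 2

(0) 17|_4 = 4^2 + 1 ↦ 5^2 + 1|_5 = 26 ⇒ 25
(1) 25|_5 = 5^2 ↦ 6^2|_6 = 36 ⇒ 35
(2) 35|_6 = 5·6 + 5 ↦ 5·7 + 5|_7 = 40 ⇒ 39
(3) 39|_7 = 5·7 + 4 ↦ 5·8 + 4|_8 = 44 ⇒ 43
(4) 43|_8 = 5·8 + 3 ↦ 5·9 + 3|_9 = 48 ⇒ 47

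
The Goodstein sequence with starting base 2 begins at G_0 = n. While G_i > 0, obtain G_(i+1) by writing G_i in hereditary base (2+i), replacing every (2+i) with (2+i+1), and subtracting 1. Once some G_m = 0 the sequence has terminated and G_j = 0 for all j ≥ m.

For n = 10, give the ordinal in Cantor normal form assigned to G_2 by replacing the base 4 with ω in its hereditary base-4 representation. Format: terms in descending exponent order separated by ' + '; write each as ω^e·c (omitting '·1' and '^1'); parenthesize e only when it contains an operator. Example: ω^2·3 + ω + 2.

base 2: 10 = 2^(2 + 1) + 2; at 3: 3^(3 + 1) + 3 = 84; next = 83
base 3: 83 = 3^(3 + 1) + 2; at 4: 4^(4 + 1) + 2 = 1026; next = 1025
base 4: 1025 = 4^(4 + 1) + 1; at 5: 5^(5 + 1) + 1 = 15626; next = 15625

ω^(ω + 1) + 1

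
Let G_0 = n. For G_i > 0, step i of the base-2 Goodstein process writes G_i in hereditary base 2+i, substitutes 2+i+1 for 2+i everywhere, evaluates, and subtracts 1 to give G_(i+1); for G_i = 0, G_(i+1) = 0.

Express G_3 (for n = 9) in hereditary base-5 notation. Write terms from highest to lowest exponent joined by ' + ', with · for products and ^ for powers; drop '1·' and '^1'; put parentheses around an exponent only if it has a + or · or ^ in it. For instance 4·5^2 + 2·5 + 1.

G_0=9  [base 2] 2^(2 + 1) + 1  →[2↦3]→  3^(3 + 1) + 1 = 82  −1 ⇒ G_1=81
G_1=81  [base 3] 3^(3 + 1)  →[3↦4]→  4^(4 + 1) = 1024  −1 ⇒ G_2=1023
G_2=1023  [base 4] 3·4^4 + 3·4^3 + 3·4^2 + 3·4 + 3  →[4↦5]→  3·5^5 + 3·5^3 + 3·5^2 + 3·5 + 3 = 9843  −1 ⇒ G_3=9842
G_3=9842  [base 5] 3·5^5 + 3·5^3 + 3·5^2 + 3·5 + 2  →[5↦6]→  3·6^6 + 3·6^3 + 3·6^2 + 3·6 + 2 = 140744  −1 ⇒ G_4=140743

3·5^5 + 3·5^3 + 3·5^2 + 3·5 + 2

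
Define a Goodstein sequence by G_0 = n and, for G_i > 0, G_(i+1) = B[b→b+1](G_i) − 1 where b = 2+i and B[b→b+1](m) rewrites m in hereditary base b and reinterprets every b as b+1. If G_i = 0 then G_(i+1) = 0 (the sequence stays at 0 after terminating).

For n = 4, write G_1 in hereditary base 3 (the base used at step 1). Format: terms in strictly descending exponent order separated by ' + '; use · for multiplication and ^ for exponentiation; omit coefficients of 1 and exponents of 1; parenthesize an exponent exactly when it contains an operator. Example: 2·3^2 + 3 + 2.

G_0 = 4. HB_2(4) = 2^2. Bump = 27. G_1 = 26.
G_1 = 26. HB_3(26) = 2·3^2 + 2·3 + 2. Bump = 42. G_2 = 41.

2·3^2 + 2·3 + 2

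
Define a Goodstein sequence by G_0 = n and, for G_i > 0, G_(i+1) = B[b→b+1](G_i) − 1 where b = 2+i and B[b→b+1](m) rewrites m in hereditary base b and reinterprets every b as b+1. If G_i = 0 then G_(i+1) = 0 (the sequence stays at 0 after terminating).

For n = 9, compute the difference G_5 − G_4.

2331083

9 —HB2→ 2^(2 + 1) + 1 —bump→ 3^(3 + 1) + 1 = 82 —(−1)→ 81
81 —HB3→ 3^(3 + 1) —bump→ 4^(4 + 1) = 1024 —(−1)→ 1023
1023 —HB4→ 3·4^4 + 3·4^3 + 3·4^2 + 3·4 + 3 —bump→ 3·5^5 + 3·5^3 + 3·5^2 + 3·5 + 3 = 9843 —(−1)→ 9842
9842 —HB5→ 3·5^5 + 3·5^3 + 3·5^2 + 3·5 + 2 —bump→ 3·6^6 + 3·6^3 + 3·6^2 + 3·6 + 2 = 140744 —(−1)→ 140743
140743 —HB6→ 3·6^6 + 3·6^3 + 3·6^2 + 3·6 + 1 —bump→ 3·7^7 + 3·7^3 + 3·7^2 + 3·7 + 1 = 2471827 —(−1)→ 2471826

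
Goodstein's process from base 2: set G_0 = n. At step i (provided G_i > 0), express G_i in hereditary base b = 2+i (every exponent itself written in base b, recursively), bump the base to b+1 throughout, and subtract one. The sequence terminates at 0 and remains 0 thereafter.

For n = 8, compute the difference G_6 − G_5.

G_0=8  [base 2] 2^(2 + 1)  →[2↦3]→  3^(3 + 1) = 81  −1 ⇒ G_1=80
G_1=80  [base 3] 2·3^3 + 2·3^2 + 2·3 + 2  →[3↦4]→  2·4^4 + 2·4^2 + 2·4 + 2 = 554  −1 ⇒ G_2=553
G_2=553  [base 4] 2·4^4 + 2·4^2 + 2·4 + 1  →[4↦5]→  2·5^5 + 2·5^2 + 2·5 + 1 = 6311  −1 ⇒ G_3=6310
G_3=6310  [base 5] 2·5^5 + 2·5^2 + 2·5  →[5↦6]→  2·6^6 + 2·6^2 + 2·6 = 93396  −1 ⇒ G_4=93395
G_4=93395  [base 6] 2·6^6 + 2·6^2 + 6 + 5  →[6↦7]→  2·7^7 + 2·7^2 + 7 + 5 = 1647196  −1 ⇒ G_5=1647195
G_5=1647195  [base 7] 2·7^7 + 2·7^2 + 7 + 4  →[7↦8]→  2·8^8 + 2·8^2 + 8 + 4 = 33554572  −1 ⇒ G_6=33554571

31907376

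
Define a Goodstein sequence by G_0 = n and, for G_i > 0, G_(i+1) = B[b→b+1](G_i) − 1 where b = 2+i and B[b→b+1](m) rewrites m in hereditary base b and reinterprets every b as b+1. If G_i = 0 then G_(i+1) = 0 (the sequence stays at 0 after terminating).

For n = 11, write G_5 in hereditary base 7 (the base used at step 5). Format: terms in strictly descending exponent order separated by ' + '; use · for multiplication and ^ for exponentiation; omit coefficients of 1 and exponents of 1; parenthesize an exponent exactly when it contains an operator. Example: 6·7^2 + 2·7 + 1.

11 —HB2→ 2^(2 + 1) + 2 + 1 —bump→ 3^(3 + 1) + 3 + 1 = 85 —(−1)→ 84
84 —HB3→ 3^(3 + 1) + 3 —bump→ 4^(4 + 1) + 4 = 1028 —(−1)→ 1027
1027 —HB4→ 4^(4 + 1) + 3 —bump→ 5^(5 + 1) + 3 = 15628 —(−1)→ 15627
15627 —HB5→ 5^(5 + 1) + 2 —bump→ 6^(6 + 1) + 2 = 279938 —(−1)→ 279937
279937 —HB6→ 6^(6 + 1) + 1 —bump→ 7^(7 + 1) + 1 = 5764802 —(−1)→ 5764801
5764801 —HB7→ 7^(7 + 1) —bump→ 8^(8 + 1) = 134217728 —(−1)→ 134217727

7^(7 + 1)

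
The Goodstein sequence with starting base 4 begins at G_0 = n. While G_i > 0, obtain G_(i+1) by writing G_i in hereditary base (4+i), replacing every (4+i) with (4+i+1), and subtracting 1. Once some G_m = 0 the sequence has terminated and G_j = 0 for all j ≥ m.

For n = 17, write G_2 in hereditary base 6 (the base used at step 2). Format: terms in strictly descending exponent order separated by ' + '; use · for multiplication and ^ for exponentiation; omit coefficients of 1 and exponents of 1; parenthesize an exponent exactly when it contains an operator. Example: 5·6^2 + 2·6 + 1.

5·6 + 5

G_0=17  [base 4] 4^2 + 1  →[4↦5]→  5^2 + 1 = 26  −1 ⇒ G_1=25
G_1=25  [base 5] 5^2  →[5↦6]→  6^2 = 36  −1 ⇒ G_2=35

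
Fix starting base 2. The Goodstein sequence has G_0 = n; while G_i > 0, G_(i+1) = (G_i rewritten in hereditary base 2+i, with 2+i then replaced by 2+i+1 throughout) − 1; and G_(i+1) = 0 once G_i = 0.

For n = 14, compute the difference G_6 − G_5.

128542131

G_0=14  [base 2] 2^(2 + 1) + 2^2 + 2  →[2↦3]→  3^(3 + 1) + 3^3 + 3 = 111  −1 ⇒ G_1=110
G_1=110  [base 3] 3^(3 + 1) + 3^3 + 2  →[3↦4]→  4^(4 + 1) + 4^4 + 2 = 1282  −1 ⇒ G_2=1281
G_2=1281  [base 4] 4^(4 + 1) + 4^4 + 1  →[4↦5]→  5^(5 + 1) + 5^5 + 1 = 18751  −1 ⇒ G_3=18750
G_3=18750  [base 5] 5^(5 + 1) + 5^5  →[5↦6]→  6^(6 + 1) + 6^6 = 326592  −1 ⇒ G_4=326591
G_4=326591  [base 6] 6^(6 + 1) + 5·6^5 + 5·6^4 + 5·6^3 + 5·6^2 + 5·6 + 5  →[6↦7]→  7^(7 + 1) + 5·7^5 + 5·7^4 + 5·7^3 + 5·7^2 + 5·7 + 5 = 5862841  −1 ⇒ G_5=5862840
G_5=5862840  [base 7] 7^(7 + 1) + 5·7^5 + 5·7^4 + 5·7^3 + 5·7^2 + 5·7 + 4  →[7↦8]→  8^(8 + 1) + 5·8^5 + 5·8^4 + 5·8^3 + 5·8^2 + 5·8 + 4 = 134404972  −1 ⇒ G_6=134404971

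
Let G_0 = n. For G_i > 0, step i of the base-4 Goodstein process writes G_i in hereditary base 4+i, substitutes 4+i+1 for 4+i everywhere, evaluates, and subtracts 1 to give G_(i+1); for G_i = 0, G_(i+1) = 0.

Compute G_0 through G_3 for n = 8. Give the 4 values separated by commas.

(0) 8|_4 = 2·4 ↦ 2·5|_5 = 10 ⇒ 9
(1) 9|_5 = 5 + 4 ↦ 6 + 4|_6 = 10 ⇒ 9
(2) 9|_6 = 6 + 3 ↦ 7 + 3|_7 = 10 ⇒ 9

8, 9, 9, 9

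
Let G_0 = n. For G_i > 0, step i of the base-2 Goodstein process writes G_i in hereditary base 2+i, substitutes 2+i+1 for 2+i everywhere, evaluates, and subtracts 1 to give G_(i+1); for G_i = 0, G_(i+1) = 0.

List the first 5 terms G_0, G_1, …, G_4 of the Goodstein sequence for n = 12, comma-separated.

12, 107, 1065, 15685, 280019

i=0: 12 = 2^(2 + 1) + 2^2 (b=2); 2→3: 3^(3 + 1) + 3^3 = 108; 108−1 = 107
i=1: 107 = 3^(3 + 1) + 2·3^2 + 2·3 + 2 (b=3); 3→4: 4^(4 + 1) + 2·4^2 + 2·4 + 2 = 1066; 1066−1 = 1065
i=2: 1065 = 4^(4 + 1) + 2·4^2 + 2·4 + 1 (b=4); 4→5: 5^(5 + 1) + 2·5^2 + 2·5 + 1 = 15686; 15686−1 = 15685
i=3: 15685 = 5^(5 + 1) + 2·5^2 + 2·5 (b=5); 5→6: 6^(6 + 1) + 2·6^2 + 2·6 = 280020; 280020−1 = 280019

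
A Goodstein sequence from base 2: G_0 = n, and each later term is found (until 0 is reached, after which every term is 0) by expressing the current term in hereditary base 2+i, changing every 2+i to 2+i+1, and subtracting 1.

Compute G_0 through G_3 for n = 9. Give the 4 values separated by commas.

9, 81, 1023, 9842

base 2: 9 = 2^(2 + 1) + 1; at 3: 3^(3 + 1) + 1 = 82; next = 81
base 3: 81 = 3^(3 + 1); at 4: 4^(4 + 1) = 1024; next = 1023
base 4: 1023 = 3·4^4 + 3·4^3 + 3·4^2 + 3·4 + 3; at 5: 3·5^5 + 3·5^3 + 3·5^2 + 3·5 + 3 = 9843; next = 9842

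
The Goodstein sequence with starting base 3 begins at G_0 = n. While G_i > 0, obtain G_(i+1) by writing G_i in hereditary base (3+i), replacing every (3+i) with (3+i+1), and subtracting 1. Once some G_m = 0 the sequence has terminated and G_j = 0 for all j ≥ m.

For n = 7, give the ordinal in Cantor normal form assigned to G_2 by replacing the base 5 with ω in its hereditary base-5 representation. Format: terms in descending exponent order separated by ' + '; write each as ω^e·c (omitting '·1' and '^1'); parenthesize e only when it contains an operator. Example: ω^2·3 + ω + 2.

step 0: 7 = 2·3 + 1; sub 4 for 3: 2·4 + 1; = 9; G_1 = 9−1 = 8
step 1: 8 = 2·4; sub 5 for 4: 2·5; = 10; G_2 = 10−1 = 9
step 2: 9 = 5 + 4; sub 6 for 5: 6 + 4; = 10; G_3 = 10−1 = 9

ω + 4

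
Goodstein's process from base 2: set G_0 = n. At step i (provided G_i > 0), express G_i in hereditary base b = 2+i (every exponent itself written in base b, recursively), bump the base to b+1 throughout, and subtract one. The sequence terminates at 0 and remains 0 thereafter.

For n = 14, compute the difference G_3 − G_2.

17469

(0) 14|_2 = 2^(2 + 1) + 2^2 + 2 ↦ 3^(3 + 1) + 3^3 + 3|_3 = 111 ⇒ 110
(1) 110|_3 = 3^(3 + 1) + 3^3 + 2 ↦ 4^(4 + 1) + 4^4 + 2|_4 = 1282 ⇒ 1281
(2) 1281|_4 = 4^(4 + 1) + 4^4 + 1 ↦ 5^(5 + 1) + 5^5 + 1|_5 = 18751 ⇒ 18750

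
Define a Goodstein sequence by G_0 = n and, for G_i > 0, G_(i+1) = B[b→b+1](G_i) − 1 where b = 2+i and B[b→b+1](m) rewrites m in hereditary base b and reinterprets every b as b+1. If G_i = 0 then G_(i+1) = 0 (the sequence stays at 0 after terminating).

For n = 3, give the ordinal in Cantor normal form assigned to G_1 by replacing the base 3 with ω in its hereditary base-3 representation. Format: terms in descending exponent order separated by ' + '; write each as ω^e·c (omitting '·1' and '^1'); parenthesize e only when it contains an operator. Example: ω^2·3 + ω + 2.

[0] 3 ≡ 2 + 1 (base 2). Lift 3: 4. −1: 3.
[1] 3 ≡ 3 (base 3). Lift 4: 4. −1: 3.

ω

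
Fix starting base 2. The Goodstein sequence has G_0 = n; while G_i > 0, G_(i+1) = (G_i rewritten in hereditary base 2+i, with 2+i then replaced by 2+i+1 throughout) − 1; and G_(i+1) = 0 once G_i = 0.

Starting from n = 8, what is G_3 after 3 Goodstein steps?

step 0: 8 = 2^(2 + 1); sub 3 for 2: 3^(3 + 1); = 81; G_1 = 81−1 = 80
step 1: 80 = 2·3^3 + 2·3^2 + 2·3 + 2; sub 4 for 3: 2·4^4 + 2·4^2 + 2·4 + 2; = 554; G_2 = 554−1 = 553
step 2: 553 = 2·4^4 + 2·4^2 + 2·4 + 1; sub 5 for 4: 2·5^5 + 2·5^2 + 2·5 + 1; = 6311; G_3 = 6311−1 = 6310
step 3: 6310 = 2·5^5 + 2·5^2 + 2·5; sub 6 for 5: 2·6^6 + 2·6^2 + 2·6; = 93396; G_4 = 93396−1 = 93395

6310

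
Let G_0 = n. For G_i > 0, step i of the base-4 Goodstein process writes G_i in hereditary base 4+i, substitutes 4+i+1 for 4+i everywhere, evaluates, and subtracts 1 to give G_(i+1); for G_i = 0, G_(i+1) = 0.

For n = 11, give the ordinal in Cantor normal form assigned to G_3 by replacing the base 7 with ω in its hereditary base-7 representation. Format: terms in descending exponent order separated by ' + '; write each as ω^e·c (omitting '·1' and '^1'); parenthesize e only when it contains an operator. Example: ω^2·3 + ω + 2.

G_0=11  [base 4] 2·4 + 3  →[4↦5]→  2·5 + 3 = 13  −1 ⇒ G_1=12
G_1=12  [base 5] 2·5 + 2  →[5↦6]→  2·6 + 2 = 14  −1 ⇒ G_2=13
G_2=13  [base 6] 2·6 + 1  →[6↦7]→  2·7 + 1 = 15  −1 ⇒ G_3=14
G_3=14  [base 7] 2·7  →[7↦8]→  2·8 = 16  −1 ⇒ G_4=15

ω·2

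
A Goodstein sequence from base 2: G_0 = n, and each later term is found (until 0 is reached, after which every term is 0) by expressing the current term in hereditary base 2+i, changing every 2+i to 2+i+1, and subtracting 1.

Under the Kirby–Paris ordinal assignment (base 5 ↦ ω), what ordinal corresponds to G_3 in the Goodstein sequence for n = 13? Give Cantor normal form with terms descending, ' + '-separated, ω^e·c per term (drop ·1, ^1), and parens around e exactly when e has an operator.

ω^(ω + 1) + ω^3·3 + ω^2·3 + ω·3 + 2

G_0 = 13. HB_2(13) = 2^(2 + 1) + 2^2 + 1. Bump = 109. G_1 = 108.
G_1 = 108. HB_3(108) = 3^(3 + 1) + 3^3. Bump = 1280. G_2 = 1279.
G_2 = 1279. HB_4(1279) = 4^(4 + 1) + 3·4^3 + 3·4^2 + 3·4 + 3. Bump = 16093. G_3 = 16092.
G_3 = 16092. HB_5(16092) = 5^(5 + 1) + 3·5^3 + 3·5^2 + 3·5 + 2. Bump = 280712. G_4 = 280711.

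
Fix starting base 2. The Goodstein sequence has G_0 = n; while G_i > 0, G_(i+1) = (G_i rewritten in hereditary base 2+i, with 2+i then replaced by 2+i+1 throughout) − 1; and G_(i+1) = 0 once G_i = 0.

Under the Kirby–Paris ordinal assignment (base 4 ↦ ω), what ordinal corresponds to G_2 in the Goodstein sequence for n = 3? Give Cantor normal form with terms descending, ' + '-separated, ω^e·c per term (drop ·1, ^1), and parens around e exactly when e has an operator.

G_0 = 3. HB_2(3) = 2 + 1. Bump = 4. G_1 = 3.
G_1 = 3. HB_3(3) = 3. Bump = 4. G_2 = 3.

3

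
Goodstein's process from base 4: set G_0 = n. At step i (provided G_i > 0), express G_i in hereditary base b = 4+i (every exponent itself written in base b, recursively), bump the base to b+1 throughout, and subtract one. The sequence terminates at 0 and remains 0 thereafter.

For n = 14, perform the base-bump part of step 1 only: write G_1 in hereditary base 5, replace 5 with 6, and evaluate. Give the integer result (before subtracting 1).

G_0 = 14. HB_4(14) = 3·4 + 2. Bump = 17. G_1 = 16.
G_1 = 16. HB_5(16) = 3·5 + 1. Bump = 19. G_2 = 18.

19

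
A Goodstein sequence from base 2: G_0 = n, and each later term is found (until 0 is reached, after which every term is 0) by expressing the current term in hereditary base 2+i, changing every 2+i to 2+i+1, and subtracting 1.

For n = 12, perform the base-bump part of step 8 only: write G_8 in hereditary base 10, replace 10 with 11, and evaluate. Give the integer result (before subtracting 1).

3138428376975

12 —HB2→ 2^(2 + 1) + 2^2 —bump→ 3^(3 + 1) + 3^3 = 108 —(−1)→ 107
107 —HB3→ 3^(3 + 1) + 2·3^2 + 2·3 + 2 —bump→ 4^(4 + 1) + 2·4^2 + 2·4 + 2 = 1066 —(−1)→ 1065
1065 —HB4→ 4^(4 + 1) + 2·4^2 + 2·4 + 1 —bump→ 5^(5 + 1) + 2·5^2 + 2·5 + 1 = 15686 —(−1)→ 15685
15685 —HB5→ 5^(5 + 1) + 2·5^2 + 2·5 —bump→ 6^(6 + 1) + 2·6^2 + 2·6 = 280020 —(−1)→ 280019
280019 —HB6→ 6^(6 + 1) + 2·6^2 + 6 + 5 —bump→ 7^(7 + 1) + 2·7^2 + 7 + 5 = 5764911 —(−1)→ 5764910
5764910 —HB7→ 7^(7 + 1) + 2·7^2 + 7 + 4 —bump→ 8^(8 + 1) + 2·8^2 + 8 + 4 = 134217868 —(−1)→ 134217867
134217867 —HB8→ 8^(8 + 1) + 2·8^2 + 8 + 3 —bump→ 9^(9 + 1) + 2·9^2 + 9 + 3 = 3486784575 —(−1)→ 3486784574
3486784574 —HB9→ 9^(9 + 1) + 2·9^2 + 9 + 2 —bump→ 10^(10 + 1) + 2·10^2 + 10 + 2 = 100000000212 —(−1)→ 100000000211
100000000211 —HB10→ 10^(10 + 1) + 2·10^2 + 10 + 1 —bump→ 11^(11 + 1) + 2·11^2 + 11 + 1 = 3138428376975 —(−1)→ 3138428376974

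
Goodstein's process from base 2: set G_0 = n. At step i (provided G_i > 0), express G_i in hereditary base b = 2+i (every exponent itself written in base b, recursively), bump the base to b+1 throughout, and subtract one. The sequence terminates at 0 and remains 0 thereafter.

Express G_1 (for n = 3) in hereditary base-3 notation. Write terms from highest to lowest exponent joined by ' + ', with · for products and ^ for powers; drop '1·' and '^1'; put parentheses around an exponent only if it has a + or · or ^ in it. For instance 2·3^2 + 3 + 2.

3

3 —HB2→ 2 + 1 —bump→ 3 + 1 = 4 —(−1)→ 3
3 —HB3→ 3 —bump→ 4 = 4 —(−1)→ 3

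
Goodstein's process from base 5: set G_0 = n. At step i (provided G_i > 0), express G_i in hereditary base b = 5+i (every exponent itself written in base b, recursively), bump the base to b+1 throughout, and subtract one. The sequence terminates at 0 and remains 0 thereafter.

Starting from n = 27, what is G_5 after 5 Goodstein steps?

step 0: 27 = 5^2 + 2; sub 6 for 5: 6^2 + 2; = 38; G_1 = 38−1 = 37
step 1: 37 = 6^2 + 1; sub 7 for 6: 7^2 + 1; = 50; G_2 = 50−1 = 49
step 2: 49 = 7^2; sub 8 for 7: 8^2; = 64; G_3 = 64−1 = 63
step 3: 63 = 7·8 + 7; sub 9 for 8: 7·9 + 7; = 70; G_4 = 70−1 = 69
step 4: 69 = 7·9 + 6; sub 10 for 9: 7·10 + 6; = 76; G_5 = 76−1 = 75
step 5: 75 = 7·10 + 5; sub 11 for 10: 7·11 + 5; = 82; G_6 = 82−1 = 81

75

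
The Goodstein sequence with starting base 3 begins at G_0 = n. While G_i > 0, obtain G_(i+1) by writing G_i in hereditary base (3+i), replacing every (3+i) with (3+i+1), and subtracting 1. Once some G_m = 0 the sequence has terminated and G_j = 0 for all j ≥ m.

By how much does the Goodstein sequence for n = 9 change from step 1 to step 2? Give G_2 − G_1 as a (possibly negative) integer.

2

9 —HB3→ 3^2 —bump→ 4^2 = 16 —(−1)→ 15
15 —HB4→ 3·4 + 3 —bump→ 3·5 + 3 = 18 —(−1)→ 17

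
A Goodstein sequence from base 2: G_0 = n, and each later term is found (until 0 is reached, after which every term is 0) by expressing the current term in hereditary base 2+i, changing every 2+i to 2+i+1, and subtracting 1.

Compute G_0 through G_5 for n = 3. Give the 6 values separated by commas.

base 2: 3 = 2 + 1; at 3: 3 + 1 = 4; next = 3
base 3: 3 = 3; at 4: 4 = 4; next = 3
base 4: 3 = 3; at 5: 3 = 3; next = 2
base 5: 2 = 2; at 6: 2 = 2; next = 1
base 6: 1 = 1; at 7: 1 = 1; next = 0

3, 3, 3, 2, 1, 0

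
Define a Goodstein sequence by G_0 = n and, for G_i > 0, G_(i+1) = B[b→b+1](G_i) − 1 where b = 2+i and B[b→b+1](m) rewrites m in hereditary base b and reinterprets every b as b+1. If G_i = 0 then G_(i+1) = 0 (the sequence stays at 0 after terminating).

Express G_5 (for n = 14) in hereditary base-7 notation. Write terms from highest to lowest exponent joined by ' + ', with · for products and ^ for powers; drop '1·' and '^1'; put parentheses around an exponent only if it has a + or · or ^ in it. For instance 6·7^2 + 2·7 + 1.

7^(7 + 1) + 5·7^5 + 5·7^4 + 5·7^3 + 5·7^2 + 5·7 + 4

G_0=14  [base 2] 2^(2 + 1) + 2^2 + 2  →[2↦3]→  3^(3 + 1) + 3^3 + 3 = 111  −1 ⇒ G_1=110
G_1=110  [base 3] 3^(3 + 1) + 3^3 + 2  →[3↦4]→  4^(4 + 1) + 4^4 + 2 = 1282  −1 ⇒ G_2=1281
G_2=1281  [base 4] 4^(4 + 1) + 4^4 + 1  →[4↦5]→  5^(5 + 1) + 5^5 + 1 = 18751  −1 ⇒ G_3=18750
G_3=18750  [base 5] 5^(5 + 1) + 5^5  →[5↦6]→  6^(6 + 1) + 6^6 = 326592  −1 ⇒ G_4=326591
G_4=326591  [base 6] 6^(6 + 1) + 5·6^5 + 5·6^4 + 5·6^3 + 5·6^2 + 5·6 + 5  →[6↦7]→  7^(7 + 1) + 5·7^5 + 5·7^4 + 5·7^3 + 5·7^2 + 5·7 + 5 = 5862841  −1 ⇒ G_5=5862840
G_5=5862840  [base 7] 7^(7 + 1) + 5·7^5 + 5·7^4 + 5·7^3 + 5·7^2 + 5·7 + 4  →[7↦8]→  8^(8 + 1) + 5·8^5 + 5·8^4 + 5·8^3 + 5·8^2 + 5·8 + 4 = 134404972  −1 ⇒ G_6=134404971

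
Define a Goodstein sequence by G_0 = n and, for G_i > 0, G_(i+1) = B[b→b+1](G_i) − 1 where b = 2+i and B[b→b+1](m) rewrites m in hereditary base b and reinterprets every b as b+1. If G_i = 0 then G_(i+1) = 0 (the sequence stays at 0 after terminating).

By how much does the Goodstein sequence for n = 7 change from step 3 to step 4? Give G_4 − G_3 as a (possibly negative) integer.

(0) 7|_2 = 2^2 + 2 + 1 ↦ 3^3 + 3 + 1|_3 = 31 ⇒ 30
(1) 30|_3 = 3^3 + 3 ↦ 4^4 + 4|_4 = 260 ⇒ 259
(2) 259|_4 = 4^4 + 3 ↦ 5^5 + 3|_5 = 3128 ⇒ 3127
(3) 3127|_5 = 5^5 + 2 ↦ 6^6 + 2|_6 = 46658 ⇒ 46657

43530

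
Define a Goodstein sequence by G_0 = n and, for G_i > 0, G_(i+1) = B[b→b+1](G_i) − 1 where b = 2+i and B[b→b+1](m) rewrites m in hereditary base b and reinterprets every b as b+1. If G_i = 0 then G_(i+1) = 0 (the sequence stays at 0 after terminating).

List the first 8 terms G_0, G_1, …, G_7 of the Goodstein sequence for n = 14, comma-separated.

14, 110, 1281, 18750, 326591, 5862840, 134404971, 3487116548

step 0: 14 = 2^(2 + 1) + 2^2 + 2; sub 3 for 2: 3^(3 + 1) + 3^3 + 3; = 111; G_1 = 111−1 = 110
step 1: 110 = 3^(3 + 1) + 3^3 + 2; sub 4 for 3: 4^(4 + 1) + 4^4 + 2; = 1282; G_2 = 1282−1 = 1281
step 2: 1281 = 4^(4 + 1) + 4^4 + 1; sub 5 for 4: 5^(5 + 1) + 5^5 + 1; = 18751; G_3 = 18751−1 = 18750
step 3: 18750 = 5^(5 + 1) + 5^5; sub 6 for 5: 6^(6 + 1) + 6^6; = 326592; G_4 = 326592−1 = 326591
step 4: 326591 = 6^(6 + 1) + 5·6^5 + 5·6^4 + 5·6^3 + 5·6^2 + 5·6 + 5; sub 7 for 6: 7^(7 + 1) + 5·7^5 + 5·7^4 + 5·7^3 + 5·7^2 + 5·7 + 5; = 5862841; G_5 = 5862841−1 = 5862840
step 5: 5862840 = 7^(7 + 1) + 5·7^5 + 5·7^4 + 5·7^3 + 5·7^2 + 5·7 + 4; sub 8 for 7: 8^(8 + 1) + 5·8^5 + 5·8^4 + 5·8^3 + 5·8^2 + 5·8 + 4; = 134404972; G_6 = 134404972−1 = 134404971
step 6: 134404971 = 8^(8 + 1) + 5·8^5 + 5·8^4 + 5·8^3 + 5·8^2 + 5·8 + 3; sub 9 for 8: 9^(9 + 1) + 5·9^5 + 5·9^4 + 5·9^3 + 5·9^2 + 5·9 + 3; = 3487116549; G_7 = 3487116549−1 = 3487116548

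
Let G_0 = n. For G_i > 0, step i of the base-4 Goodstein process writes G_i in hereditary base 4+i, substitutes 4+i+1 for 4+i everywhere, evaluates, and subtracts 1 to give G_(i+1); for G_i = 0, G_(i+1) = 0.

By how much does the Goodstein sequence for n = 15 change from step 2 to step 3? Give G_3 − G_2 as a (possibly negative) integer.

2

step 0: 15 = 3·4 + 3; sub 5 for 4: 3·5 + 3; = 18; G_1 = 18−1 = 17
step 1: 17 = 3·5 + 2; sub 6 for 5: 3·6 + 2; = 20; G_2 = 20−1 = 19
step 2: 19 = 3·6 + 1; sub 7 for 6: 3·7 + 1; = 22; G_3 = 22−1 = 21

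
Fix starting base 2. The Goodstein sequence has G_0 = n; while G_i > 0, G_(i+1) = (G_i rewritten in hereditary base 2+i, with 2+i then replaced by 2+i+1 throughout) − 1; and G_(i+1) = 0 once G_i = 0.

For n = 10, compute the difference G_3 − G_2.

base 2: 10 = 2^(2 + 1) + 2; at 3: 3^(3 + 1) + 3 = 84; next = 83
base 3: 83 = 3^(3 + 1) + 2; at 4: 4^(4 + 1) + 2 = 1026; next = 1025
base 4: 1025 = 4^(4 + 1) + 1; at 5: 5^(5 + 1) + 1 = 15626; next = 15625

14600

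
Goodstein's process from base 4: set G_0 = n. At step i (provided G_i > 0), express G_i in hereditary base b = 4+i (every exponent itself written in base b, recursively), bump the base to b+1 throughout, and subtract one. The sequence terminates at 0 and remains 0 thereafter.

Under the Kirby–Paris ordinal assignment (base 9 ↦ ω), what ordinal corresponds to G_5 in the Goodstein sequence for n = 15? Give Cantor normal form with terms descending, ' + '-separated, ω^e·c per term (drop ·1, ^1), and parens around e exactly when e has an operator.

ω·2 + 6

base 4: 15 = 3·4 + 3; at 5: 3·5 + 3 = 18; next = 17
base 5: 17 = 3·5 + 2; at 6: 3·6 + 2 = 20; next = 19
base 6: 19 = 3·6 + 1; at 7: 3·7 + 1 = 22; next = 21
base 7: 21 = 3·7; at 8: 3·8 = 24; next = 23
base 8: 23 = 2·8 + 7; at 9: 2·9 + 7 = 25; next = 24
base 9: 24 = 2·9 + 6; at 10: 2·10 + 6 = 26; next = 25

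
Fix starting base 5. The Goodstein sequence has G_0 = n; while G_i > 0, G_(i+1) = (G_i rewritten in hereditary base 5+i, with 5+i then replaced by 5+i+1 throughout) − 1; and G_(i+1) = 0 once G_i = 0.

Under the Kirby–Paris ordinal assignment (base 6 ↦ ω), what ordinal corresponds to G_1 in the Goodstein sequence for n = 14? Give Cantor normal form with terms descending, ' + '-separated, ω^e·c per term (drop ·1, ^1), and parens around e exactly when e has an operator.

step 0: 14 = 2·5 + 4; sub 6 for 5: 2·6 + 4; = 16; G_1 = 16−1 = 15
step 1: 15 = 2·6 + 3; sub 7 for 6: 2·7 + 3; = 17; G_2 = 17−1 = 16

ω·2 + 3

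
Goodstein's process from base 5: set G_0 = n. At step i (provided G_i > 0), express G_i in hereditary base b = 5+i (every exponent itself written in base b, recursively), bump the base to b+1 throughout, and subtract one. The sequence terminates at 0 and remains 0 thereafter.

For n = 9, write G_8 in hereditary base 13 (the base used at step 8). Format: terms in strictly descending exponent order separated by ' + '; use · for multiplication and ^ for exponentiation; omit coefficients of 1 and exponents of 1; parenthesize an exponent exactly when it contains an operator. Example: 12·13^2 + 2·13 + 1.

6

G_0 = 9. HB_5(9) = 5 + 4. Bump = 10. G_1 = 9.
G_1 = 9. HB_6(9) = 6 + 3. Bump = 10. G_2 = 9.
G_2 = 9. HB_7(9) = 7 + 2. Bump = 10. G_3 = 9.
G_3 = 9. HB_8(9) = 8 + 1. Bump = 10. G_4 = 9.
G_4 = 9. HB_9(9) = 9. Bump = 10. G_5 = 9.
G_5 = 9. HB_10(9) = 9. Bump = 9. G_6 = 8.
G_6 = 8. HB_11(8) = 8. Bump = 8. G_7 = 7.
G_7 = 7. HB_12(7) = 7. Bump = 7. G_8 = 6.
G_8 = 6. HB_13(6) = 6. Bump = 6. G_9 = 5.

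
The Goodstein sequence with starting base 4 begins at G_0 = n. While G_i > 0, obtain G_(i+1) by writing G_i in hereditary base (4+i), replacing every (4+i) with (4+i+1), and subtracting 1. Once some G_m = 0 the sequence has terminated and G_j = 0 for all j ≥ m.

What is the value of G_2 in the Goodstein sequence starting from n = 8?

i=0: 8 = 2·4 (b=4); 4→5: 2·5 = 10; 10−1 = 9
i=1: 9 = 5 + 4 (b=5); 5→6: 6 + 4 = 10; 10−1 = 9
i=2: 9 = 6 + 3 (b=6); 6→7: 7 + 3 = 10; 10−1 = 9

9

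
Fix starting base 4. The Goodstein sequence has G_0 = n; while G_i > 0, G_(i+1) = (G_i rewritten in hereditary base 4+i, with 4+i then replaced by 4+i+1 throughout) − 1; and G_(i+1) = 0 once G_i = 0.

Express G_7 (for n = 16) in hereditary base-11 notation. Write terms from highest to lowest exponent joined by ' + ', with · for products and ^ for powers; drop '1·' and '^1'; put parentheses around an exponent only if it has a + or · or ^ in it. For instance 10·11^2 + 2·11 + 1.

step 0: 16 = 4^2; sub 5 for 4: 5^2; = 25; G_1 = 25−1 = 24
step 1: 24 = 4·5 + 4; sub 6 for 5: 4·6 + 4; = 28; G_2 = 28−1 = 27
step 2: 27 = 4·6 + 3; sub 7 for 6: 4·7 + 3; = 31; G_3 = 31−1 = 30
step 3: 30 = 4·7 + 2; sub 8 for 7: 4·8 + 2; = 34; G_4 = 34−1 = 33
step 4: 33 = 4·8 + 1; sub 9 for 8: 4·9 + 1; = 37; G_5 = 37−1 = 36
step 5: 36 = 4·9; sub 10 for 9: 4·10; = 40; G_6 = 40−1 = 39
step 6: 39 = 3·10 + 9; sub 11 for 10: 3·11 + 9; = 42; G_7 = 42−1 = 41

3·11 + 8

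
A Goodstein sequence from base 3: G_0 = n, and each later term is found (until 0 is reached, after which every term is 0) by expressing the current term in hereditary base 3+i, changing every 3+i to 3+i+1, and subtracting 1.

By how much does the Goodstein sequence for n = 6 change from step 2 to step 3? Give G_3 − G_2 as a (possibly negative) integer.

(0) 6|_3 = 2·3 ↦ 2·4|_4 = 8 ⇒ 7
(1) 7|_4 = 4 + 3 ↦ 5 + 3|_5 = 8 ⇒ 7
(2) 7|_5 = 5 + 2 ↦ 6 + 2|_6 = 8 ⇒ 7

0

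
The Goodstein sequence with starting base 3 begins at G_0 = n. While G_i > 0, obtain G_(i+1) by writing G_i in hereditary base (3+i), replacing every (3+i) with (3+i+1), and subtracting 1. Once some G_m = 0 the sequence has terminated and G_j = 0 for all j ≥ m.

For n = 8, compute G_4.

base 3: 8 = 2·3 + 2; at 4: 2·4 + 2 = 10; next = 9
base 4: 9 = 2·4 + 1; at 5: 2·5 + 1 = 11; next = 10
base 5: 10 = 2·5; at 6: 2·6 = 12; next = 11
base 6: 11 = 6 + 5; at 7: 7 + 5 = 12; next = 11
base 7: 11 = 7 + 4; at 8: 8 + 4 = 12; next = 11

11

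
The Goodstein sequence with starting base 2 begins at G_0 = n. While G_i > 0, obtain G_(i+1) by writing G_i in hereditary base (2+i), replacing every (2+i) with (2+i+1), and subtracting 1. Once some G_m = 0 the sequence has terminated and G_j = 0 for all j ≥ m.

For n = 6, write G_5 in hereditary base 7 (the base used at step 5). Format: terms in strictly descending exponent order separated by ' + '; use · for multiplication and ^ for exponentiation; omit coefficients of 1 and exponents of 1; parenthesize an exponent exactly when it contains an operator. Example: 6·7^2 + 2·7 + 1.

i=0: 6 = 2^2 + 2 (b=2); 2→3: 3^3 + 3 = 30; 30−1 = 29
i=1: 29 = 3^3 + 2 (b=3); 3→4: 4^4 + 2 = 258; 258−1 = 257
i=2: 257 = 4^4 + 1 (b=4); 4→5: 5^5 + 1 = 3126; 3126−1 = 3125
i=3: 3125 = 5^5 (b=5); 5→6: 6^6 = 46656; 46656−1 = 46655
i=4: 46655 = 5·6^5 + 5·6^4 + 5·6^3 + 5·6^2 + 5·6 + 5 (b=6); 6→7: 5·7^5 + 5·7^4 + 5·7^3 + 5·7^2 + 5·7 + 5 = 98040; 98040−1 = 98039
i=5: 98039 = 5·7^5 + 5·7^4 + 5·7^3 + 5·7^2 + 5·7 + 4 (b=7); 7→8: 5·8^5 + 5·8^4 + 5·8^3 + 5·8^2 + 5·8 + 4 = 187244; 187244−1 = 187243

5·7^5 + 5·7^4 + 5·7^3 + 5·7^2 + 5·7 + 4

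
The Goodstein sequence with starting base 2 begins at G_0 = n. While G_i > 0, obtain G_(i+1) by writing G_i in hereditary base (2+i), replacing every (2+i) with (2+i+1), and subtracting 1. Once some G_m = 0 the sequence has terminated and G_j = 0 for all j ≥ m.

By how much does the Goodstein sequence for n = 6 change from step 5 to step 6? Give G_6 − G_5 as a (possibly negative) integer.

6 —HB2→ 2^2 + 2 —bump→ 3^3 + 3 = 30 —(−1)→ 29
29 —HB3→ 3^3 + 2 —bump→ 4^4 + 2 = 258 —(−1)→ 257
257 —HB4→ 4^4 + 1 —bump→ 5^5 + 1 = 3126 —(−1)→ 3125
3125 —HB5→ 5^5 —bump→ 6^6 = 46656 —(−1)→ 46655
46655 —HB6→ 5·6^5 + 5·6^4 + 5·6^3 + 5·6^2 + 5·6 + 5 —bump→ 5·7^5 + 5·7^4 + 5·7^3 + 5·7^2 + 5·7 + 5 = 98040 —(−1)→ 98039
98039 —HB7→ 5·7^5 + 5·7^4 + 5·7^3 + 5·7^2 + 5·7 + 4 —bump→ 5·8^5 + 5·8^4 + 5·8^3 + 5·8^2 + 5·8 + 4 = 187244 —(−1)→ 187243

89204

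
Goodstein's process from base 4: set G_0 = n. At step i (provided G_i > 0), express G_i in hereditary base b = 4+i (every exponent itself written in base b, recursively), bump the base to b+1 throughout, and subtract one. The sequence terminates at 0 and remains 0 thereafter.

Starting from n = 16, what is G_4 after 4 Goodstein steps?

16 —HB4→ 4^2 —bump→ 5^2 = 25 —(−1)→ 24
24 —HB5→ 4·5 + 4 —bump→ 4·6 + 4 = 28 —(−1)→ 27
27 —HB6→ 4·6 + 3 —bump→ 4·7 + 3 = 31 —(−1)→ 30
30 —HB7→ 4·7 + 2 —bump→ 4·8 + 2 = 34 —(−1)→ 33
33 —HB8→ 4·8 + 1 —bump→ 4·9 + 1 = 37 —(−1)→ 36

33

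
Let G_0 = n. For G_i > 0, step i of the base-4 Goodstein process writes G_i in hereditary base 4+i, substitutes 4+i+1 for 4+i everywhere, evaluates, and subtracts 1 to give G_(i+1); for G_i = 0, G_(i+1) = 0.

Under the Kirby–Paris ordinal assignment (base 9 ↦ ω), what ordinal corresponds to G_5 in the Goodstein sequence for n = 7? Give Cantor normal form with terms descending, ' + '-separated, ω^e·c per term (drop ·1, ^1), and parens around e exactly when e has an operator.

6

(0) 7|_4 = 4 + 3 ↦ 5 + 3|_5 = 8 ⇒ 7
(1) 7|_5 = 5 + 2 ↦ 6 + 2|_6 = 8 ⇒ 7
(2) 7|_6 = 6 + 1 ↦ 7 + 1|_7 = 8 ⇒ 7
(3) 7|_7 = 7 ↦ 8|_8 = 8 ⇒ 7
(4) 7|_8 = 7 ↦ 7|_9 = 7 ⇒ 6
(5) 6|_9 = 6 ↦ 6|_10 = 6 ⇒ 5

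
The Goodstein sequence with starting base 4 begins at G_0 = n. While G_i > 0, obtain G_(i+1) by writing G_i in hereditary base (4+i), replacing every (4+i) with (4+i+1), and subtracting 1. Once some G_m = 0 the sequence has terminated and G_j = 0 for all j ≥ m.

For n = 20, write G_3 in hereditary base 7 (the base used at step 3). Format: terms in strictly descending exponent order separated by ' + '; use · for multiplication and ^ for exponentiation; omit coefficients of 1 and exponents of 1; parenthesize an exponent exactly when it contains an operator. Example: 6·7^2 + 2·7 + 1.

step 0: 20 = 4^2 + 4; sub 5 for 4: 5^2 + 5; = 30; G_1 = 30−1 = 29
step 1: 29 = 5^2 + 4; sub 6 for 5: 6^2 + 4; = 40; G_2 = 40−1 = 39
step 2: 39 = 6^2 + 3; sub 7 for 6: 7^2 + 3; = 52; G_3 = 52−1 = 51
step 3: 51 = 7^2 + 2; sub 8 for 7: 8^2 + 2; = 66; G_4 = 66−1 = 65

7^2 + 2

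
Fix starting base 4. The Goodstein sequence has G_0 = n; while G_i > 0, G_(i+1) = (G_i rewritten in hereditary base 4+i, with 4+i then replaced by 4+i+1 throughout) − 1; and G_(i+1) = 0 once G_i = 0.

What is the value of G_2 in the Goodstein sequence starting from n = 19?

base 4: 19 = 4^2 + 3; at 5: 5^2 + 3 = 28; next = 27
base 5: 27 = 5^2 + 2; at 6: 6^2 + 2 = 38; next = 37
base 6: 37 = 6^2 + 1; at 7: 7^2 + 1 = 50; next = 49

37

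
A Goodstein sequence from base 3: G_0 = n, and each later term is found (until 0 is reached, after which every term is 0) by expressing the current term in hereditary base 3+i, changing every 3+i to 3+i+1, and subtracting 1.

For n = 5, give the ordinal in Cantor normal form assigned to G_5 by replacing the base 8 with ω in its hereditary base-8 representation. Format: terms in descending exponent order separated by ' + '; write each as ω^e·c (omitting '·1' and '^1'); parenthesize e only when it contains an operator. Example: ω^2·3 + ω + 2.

3

base 3: 5 = 3 + 2; at 4: 4 + 2 = 6; next = 5
base 4: 5 = 4 + 1; at 5: 5 + 1 = 6; next = 5
base 5: 5 = 5; at 6: 6 = 6; next = 5
base 6: 5 = 5; at 7: 5 = 5; next = 4
base 7: 4 = 4; at 8: 4 = 4; next = 3
base 8: 3 = 3; at 9: 3 = 3; next = 2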